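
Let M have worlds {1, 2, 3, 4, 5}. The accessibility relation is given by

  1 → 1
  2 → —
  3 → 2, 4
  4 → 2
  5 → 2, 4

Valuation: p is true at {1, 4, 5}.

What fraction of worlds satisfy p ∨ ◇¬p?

4/5

1: p is T, ◇¬p is F. ✓
2: p is F, ◇¬p is F. ✗
3: p is F, ◇¬p is T. ✓
4: p is T, ◇¬p is T. ✓
5: p is T, ◇¬p is T. ✓
That's 4 of 5 worlds, so 4/5.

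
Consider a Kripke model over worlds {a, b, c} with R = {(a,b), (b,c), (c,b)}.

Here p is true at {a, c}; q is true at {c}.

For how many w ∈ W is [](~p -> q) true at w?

a: successors {b}; ~p -> q there: b:F. ✗
b: successors {c}; ~p -> q there: c:T. ✓
c: successors {b}; ~p -> q there: b:F. ✗
Satisfying worlds: {b}.

1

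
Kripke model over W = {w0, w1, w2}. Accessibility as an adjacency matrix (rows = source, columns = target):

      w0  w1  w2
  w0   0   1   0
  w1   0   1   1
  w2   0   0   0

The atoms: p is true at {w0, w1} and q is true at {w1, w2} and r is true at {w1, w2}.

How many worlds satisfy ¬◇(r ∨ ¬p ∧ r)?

1

w0: ◇(r ∨ ¬p ∧ r) is T. ✗
w1: ◇(r ∨ ¬p ∧ r) is T. ✗
w2: ◇(r ∨ ¬p ∧ r) is F. ✓
Satisfying worlds: {w2}.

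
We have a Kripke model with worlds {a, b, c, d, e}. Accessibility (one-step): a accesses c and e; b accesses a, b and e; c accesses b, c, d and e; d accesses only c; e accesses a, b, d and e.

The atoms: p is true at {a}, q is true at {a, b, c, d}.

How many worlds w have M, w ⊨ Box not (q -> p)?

a: successors {c, e}; not (q -> p) there: c:T, e:F. ✗
b: successors {a, b, e}; not (q -> p) there: a:F, b:T, e:F. ✗
c: successors {b, c, d, e}; not (q -> p) there: b:T, c:T, d:T, e:F. ✗
d: successors {c}; not (q -> p) there: c:T. ✓
e: successors {a, b, d, e}; not (q -> p) there: a:F, b:T, d:T, e:F. ✗
Satisfying worlds: {d}.

1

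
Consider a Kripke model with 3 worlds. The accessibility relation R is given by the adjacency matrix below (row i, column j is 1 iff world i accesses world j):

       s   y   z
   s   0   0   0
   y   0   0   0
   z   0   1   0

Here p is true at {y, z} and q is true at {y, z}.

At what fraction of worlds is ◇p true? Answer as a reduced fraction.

s: no successors, so ◇p fails. ✗
y: no successors, so ◇p fails. ✗
z: successors {y}; p there: y:T. ✓
That's 1 of 3 worlds, so 1/3.

1/3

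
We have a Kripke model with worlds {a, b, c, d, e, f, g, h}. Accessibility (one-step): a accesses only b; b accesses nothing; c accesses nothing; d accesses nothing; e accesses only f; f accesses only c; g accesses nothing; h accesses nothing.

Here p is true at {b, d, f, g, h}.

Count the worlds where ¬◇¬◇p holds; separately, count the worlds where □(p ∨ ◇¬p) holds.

5 and 7

For ¬◇¬◇p:
a: ◇¬◇p is T. ✗
b: ◇¬◇p is F. ✓
c: ◇¬◇p is F. ✓
d: ◇¬◇p is F. ✓
e: ◇¬◇p is T. ✗
f: ◇¬◇p is T. ✗
g: ◇¬◇p is F. ✓
h: ◇¬◇p is F. ✓
— 5 worlds.
For □(p ∨ ◇¬p):
a: successors {b}; p ∨ ◇¬p there: b:T. ✓
b: no successors, so □(p ∨ ◇¬p) holds vacuously. ✓
c: no successors, so □(p ∨ ◇¬p) holds vacuously. ✓
d: no successors, so □(p ∨ ◇¬p) holds vacuously. ✓
e: successors {f}; p ∨ ◇¬p there: f:T. ✓
f: successors {c}; p ∨ ◇¬p there: c:F. ✗
g: no successors, so □(p ∨ ◇¬p) holds vacuously. ✓
h: no successors, so □(p ∨ ◇¬p) holds vacuously. ✓
— 7 worlds.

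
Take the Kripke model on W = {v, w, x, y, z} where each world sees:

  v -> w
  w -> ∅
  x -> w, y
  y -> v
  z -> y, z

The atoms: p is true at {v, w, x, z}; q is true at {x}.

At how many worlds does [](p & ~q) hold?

3

v: successors {w}; p & ~q there: w:T. ✓
w: no successors, so [](p & ~q) holds vacuously. ✓
x: successors {w, y}; p & ~q there: w:T, y:F. ✗
y: successors {v}; p & ~q there: v:T. ✓
z: successors {y, z}; p & ~q there: y:F, z:T. ✗
Satisfying worlds: {v, w, y}.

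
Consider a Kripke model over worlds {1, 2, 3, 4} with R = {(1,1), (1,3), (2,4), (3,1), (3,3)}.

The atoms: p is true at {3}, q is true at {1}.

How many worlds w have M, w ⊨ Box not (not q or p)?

1: successors {1, 3}; not (not q or p) there: 1:T, 3:F. ✗
2: successors {4}; not (not q or p) there: 4:F. ✗
3: successors {1, 3}; not (not q or p) there: 1:T, 3:F. ✗
4: no successors, so Box not (not q or p) holds vacuously. ✓
Satisfying worlds: {4}.

1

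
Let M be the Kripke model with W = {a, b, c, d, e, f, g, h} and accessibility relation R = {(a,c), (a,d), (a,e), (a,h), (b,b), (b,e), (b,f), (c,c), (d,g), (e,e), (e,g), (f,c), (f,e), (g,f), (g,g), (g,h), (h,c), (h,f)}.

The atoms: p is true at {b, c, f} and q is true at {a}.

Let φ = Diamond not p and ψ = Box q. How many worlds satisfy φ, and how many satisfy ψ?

For Diamond not p:
a: successors {c, d, e, h}; not p there: c:F, d:T, e:T, h:T. ✓
b: successors {b, e, f}; not p there: b:F, e:T, f:F. ✓
c: successors {c}; not p there: c:F. ✗
d: successors {g}; not p there: g:T. ✓
e: successors {e, g}; not p there: e:T, g:T. ✓
f: successors {c, e}; not p there: c:F, e:T. ✓
g: successors {f, g, h}; not p there: f:F, g:T, h:T. ✓
h: successors {c, f}; not p there: c:F, f:F. ✗
— 6 worlds.
For Box q:
a: successors {c, d, e, h}; q there: c:F, d:F, e:F, h:F. ✗
b: successors {b, e, f}; q there: b:F, e:F, f:F. ✗
c: successors {c}; q there: c:F. ✗
d: successors {g}; q there: g:F. ✗
e: successors {e, g}; q there: e:F, g:F. ✗
f: successors {c, e}; q there: c:F, e:F. ✗
g: successors {f, g, h}; q there: f:F, g:F, h:F. ✗
h: successors {c, f}; q there: c:F, f:F. ✗
— 0 worlds.

6 and 0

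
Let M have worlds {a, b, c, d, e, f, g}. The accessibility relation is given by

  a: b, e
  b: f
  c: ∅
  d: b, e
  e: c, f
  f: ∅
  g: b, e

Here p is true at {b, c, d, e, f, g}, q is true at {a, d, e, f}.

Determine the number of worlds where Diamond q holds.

a: successors {b, e}; q there: b:F, e:T. ✓
b: successors {f}; q there: f:T. ✓
c: no successors, so Diamond q fails. ✗
d: successors {b, e}; q there: b:F, e:T. ✓
e: successors {c, f}; q there: c:F, f:T. ✓
f: no successors, so Diamond q fails. ✗
g: successors {b, e}; q there: b:F, e:T. ✓
Satisfying worlds: {a, b, d, e, g}.

5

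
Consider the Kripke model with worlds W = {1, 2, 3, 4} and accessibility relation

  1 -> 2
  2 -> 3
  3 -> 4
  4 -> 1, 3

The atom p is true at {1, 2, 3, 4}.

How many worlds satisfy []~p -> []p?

1: []~p is F, []p is T. ✓
2: []~p is F, []p is T. ✓
3: []~p is F, []p is T. ✓
4: []~p is F, []p is T. ✓
Satisfying worlds: {1, 2, 3, 4}.

4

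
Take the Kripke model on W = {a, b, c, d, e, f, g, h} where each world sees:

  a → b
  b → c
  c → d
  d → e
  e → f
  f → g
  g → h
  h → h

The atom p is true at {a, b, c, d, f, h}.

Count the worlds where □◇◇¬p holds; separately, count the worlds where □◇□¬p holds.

For □◇◇¬p:
a: successors {b}; ◇◇¬p there: b:F. ✗
b: successors {c}; ◇◇¬p there: c:T. ✓
c: successors {d}; ◇◇¬p there: d:F. ✗
d: successors {e}; ◇◇¬p there: e:T. ✓
e: successors {f}; ◇◇¬p there: f:F. ✗
f: successors {g}; ◇◇¬p there: g:F. ✗
g: successors {h}; ◇◇¬p there: h:F. ✗
h: successors {h}; ◇◇¬p there: h:F. ✗
— 2 worlds.
For □◇□¬p:
a: successors {b}; ◇□¬p there: b:F. ✗
b: successors {c}; ◇□¬p there: c:T. ✓
c: successors {d}; ◇□¬p there: d:F. ✗
d: successors {e}; ◇□¬p there: e:T. ✓
e: successors {f}; ◇□¬p there: f:F. ✗
f: successors {g}; ◇□¬p there: g:F. ✗
g: successors {h}; ◇□¬p there: h:F. ✗
h: successors {h}; ◇□¬p there: h:F. ✗
— 2 worlds.

2 and 2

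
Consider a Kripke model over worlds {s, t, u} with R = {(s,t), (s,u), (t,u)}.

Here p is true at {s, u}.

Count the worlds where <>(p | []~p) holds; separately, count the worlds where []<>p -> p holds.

For <>(p | []~p):
s: successors {t, u}; p | []~p there: t:F, u:T. ✓
t: successors {u}; p | []~p there: u:T. ✓
u: no successors, so <>(p | []~p) fails. ✗
— 2 worlds.
For []<>p -> p:
s: []<>p is F, p is T. ✓
t: []<>p is F, p is F. ✓
u: []<>p is T, p is T. ✓
— 3 worlds.

2 and 3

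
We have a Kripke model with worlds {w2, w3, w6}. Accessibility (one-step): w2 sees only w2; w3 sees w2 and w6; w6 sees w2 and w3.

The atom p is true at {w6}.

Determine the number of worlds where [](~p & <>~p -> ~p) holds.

3

w2: successors {w2}; ~p & <>~p -> ~p there: w2:T. ✓
w3: successors {w2, w6}; ~p & <>~p -> ~p there: w2:T, w6:T. ✓
w6: successors {w2, w3}; ~p & <>~p -> ~p there: w2:T, w3:T. ✓
Satisfying worlds: {w2, w3, w6}.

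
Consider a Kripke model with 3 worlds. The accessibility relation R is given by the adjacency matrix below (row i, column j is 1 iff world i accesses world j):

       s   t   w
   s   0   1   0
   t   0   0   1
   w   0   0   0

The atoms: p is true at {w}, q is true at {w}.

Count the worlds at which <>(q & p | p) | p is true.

2

s: <>(q & p | p) is F, p is F. ✗
t: <>(q & p | p) is T, p is F. ✓
w: <>(q & p | p) is F, p is T. ✓
Satisfying worlds: {t, w}.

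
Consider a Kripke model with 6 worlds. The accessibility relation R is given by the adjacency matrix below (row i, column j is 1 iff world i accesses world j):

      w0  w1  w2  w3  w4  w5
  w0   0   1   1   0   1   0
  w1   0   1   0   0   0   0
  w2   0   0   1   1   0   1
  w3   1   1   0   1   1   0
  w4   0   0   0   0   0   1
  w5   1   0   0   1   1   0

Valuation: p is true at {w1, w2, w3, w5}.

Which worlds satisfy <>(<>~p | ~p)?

w0: successors {w1, w2, w4}; <>~p | ~p there: w1:F, w2:F, w4:T. ✓
w1: successors {w1}; <>~p | ~p there: w1:F. ✗
w2: successors {w2, w3, w5}; <>~p | ~p there: w2:F, w3:T, w5:T. ✓
w3: successors {w0, w1, w3, w4}; <>~p | ~p there: w0:T, w1:F, w3:T, w4:T. ✓
w4: successors {w5}; <>~p | ~p there: w5:T. ✓
w5: successors {w0, w3, w4}; <>~p | ~p there: w0:T, w3:T, w4:T. ✓

{w0, w2, w3, w4, w5}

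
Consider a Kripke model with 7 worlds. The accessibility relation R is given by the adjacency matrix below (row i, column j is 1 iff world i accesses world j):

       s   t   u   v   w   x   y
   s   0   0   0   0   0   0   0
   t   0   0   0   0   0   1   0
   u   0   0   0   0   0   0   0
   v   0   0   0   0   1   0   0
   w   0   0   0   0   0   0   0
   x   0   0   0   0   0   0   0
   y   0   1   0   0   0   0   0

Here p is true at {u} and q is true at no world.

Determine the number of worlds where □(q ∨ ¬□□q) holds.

4

s: no successors, so □(q ∨ ¬□□q) holds vacuously. ✓
t: successors {x}; q ∨ ¬□□q there: x:F. ✗
u: no successors, so □(q ∨ ¬□□q) holds vacuously. ✓
v: successors {w}; q ∨ ¬□□q there: w:F. ✗
w: no successors, so □(q ∨ ¬□□q) holds vacuously. ✓
x: no successors, so □(q ∨ ¬□□q) holds vacuously. ✓
y: successors {t}; q ∨ ¬□□q there: t:F. ✗
Satisfying worlds: {s, u, w, x}.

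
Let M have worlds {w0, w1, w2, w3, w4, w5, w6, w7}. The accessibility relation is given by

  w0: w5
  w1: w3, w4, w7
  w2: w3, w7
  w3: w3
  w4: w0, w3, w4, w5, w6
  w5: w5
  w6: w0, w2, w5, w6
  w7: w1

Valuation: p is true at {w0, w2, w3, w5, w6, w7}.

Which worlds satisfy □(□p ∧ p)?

{w0, w3, w5, w6}

w0: successors {w5}; □p ∧ p there: w5:T. ✓
w1: successors {w3, w4, w7}; □p ∧ p there: w3:T, w4:F, w7:F. ✗
w2: successors {w3, w7}; □p ∧ p there: w3:T, w7:F. ✗
w3: successors {w3}; □p ∧ p there: w3:T. ✓
w4: successors {w0, w3, w4, w5, w6}; □p ∧ p there: w0:T, w3:T, w4:F, w5:T, w6:T. ✗
w5: successors {w5}; □p ∧ p there: w5:T. ✓
w6: successors {w0, w2, w5, w6}; □p ∧ p there: w0:T, w2:T, w5:T, w6:T. ✓
w7: successors {w1}; □p ∧ p there: w1:F. ✗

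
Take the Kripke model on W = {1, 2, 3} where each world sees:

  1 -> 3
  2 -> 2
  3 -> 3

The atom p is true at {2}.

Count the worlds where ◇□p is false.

2

1: successors {3}; □p there: 3:F. ✗
2: successors {2}; □p there: 2:T. ✓
3: successors {3}; □p there: 3:F. ✗
Satisfying worlds: {2}.
So ◇□p fails at the other 2 worlds.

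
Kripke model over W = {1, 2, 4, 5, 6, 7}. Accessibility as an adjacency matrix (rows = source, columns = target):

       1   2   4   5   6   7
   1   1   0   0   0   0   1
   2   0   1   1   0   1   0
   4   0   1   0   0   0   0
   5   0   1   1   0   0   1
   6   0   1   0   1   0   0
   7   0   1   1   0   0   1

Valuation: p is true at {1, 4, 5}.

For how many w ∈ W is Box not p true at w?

1: successors {1, 7}; not p there: 1:F, 7:T. ✗
2: successors {2, 4, 6}; not p there: 2:T, 4:F, 6:T. ✗
4: successors {2}; not p there: 2:T. ✓
5: successors {2, 4, 7}; not p there: 2:T, 4:F, 7:T. ✗
6: successors {2, 5}; not p there: 2:T, 5:F. ✗
7: successors {2, 4, 7}; not p there: 2:T, 4:F, 7:T. ✗
Satisfying worlds: {4}.

1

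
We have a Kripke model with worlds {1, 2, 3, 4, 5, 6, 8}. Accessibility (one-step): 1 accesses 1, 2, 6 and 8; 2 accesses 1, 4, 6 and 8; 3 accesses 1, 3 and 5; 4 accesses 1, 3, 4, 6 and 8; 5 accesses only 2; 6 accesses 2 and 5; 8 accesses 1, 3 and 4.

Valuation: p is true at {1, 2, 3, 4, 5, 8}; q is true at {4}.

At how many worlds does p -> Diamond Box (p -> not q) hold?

6

1: p is T, Diamond Box (p -> not q) is T. ✓
2: p is T, Diamond Box (p -> not q) is T. ✓
3: p is T, Diamond Box (p -> not q) is T. ✓
4: p is T, Diamond Box (p -> not q) is T. ✓
5: p is T, Diamond Box (p -> not q) is F. ✗
6: p is F, Diamond Box (p -> not q) is T. ✓
8: p is T, Diamond Box (p -> not q) is T. ✓
Satisfying worlds: {1, 2, 3, 4, 6, 8}.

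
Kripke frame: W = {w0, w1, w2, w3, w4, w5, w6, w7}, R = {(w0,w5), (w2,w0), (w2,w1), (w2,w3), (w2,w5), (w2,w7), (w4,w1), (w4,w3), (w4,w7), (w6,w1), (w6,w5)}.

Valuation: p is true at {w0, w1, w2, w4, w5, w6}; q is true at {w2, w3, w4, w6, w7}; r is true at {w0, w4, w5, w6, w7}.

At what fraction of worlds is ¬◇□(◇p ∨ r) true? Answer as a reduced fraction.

w0: ◇□(◇p ∨ r) is T. ✗
w1: ◇□(◇p ∨ r) is F. ✓
w2: ◇□(◇p ∨ r) is T. ✗
w3: ◇□(◇p ∨ r) is F. ✓
w4: ◇□(◇p ∨ r) is T. ✗
w5: ◇□(◇p ∨ r) is F. ✓
w6: ◇□(◇p ∨ r) is T. ✗
w7: ◇□(◇p ∨ r) is F. ✓
That's 4 of 8 worlds, so 4/8 = 1/2.

1/2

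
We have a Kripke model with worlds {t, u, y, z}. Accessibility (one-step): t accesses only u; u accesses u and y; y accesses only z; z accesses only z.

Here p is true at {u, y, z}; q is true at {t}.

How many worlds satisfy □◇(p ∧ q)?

0

t: successors {u}; ◇(p ∧ q) there: u:F. ✗
u: successors {u, y}; ◇(p ∧ q) there: u:F, y:F. ✗
y: successors {z}; ◇(p ∧ q) there: z:F. ✗
z: successors {z}; ◇(p ∧ q) there: z:F. ✗
Satisfying worlds: ∅.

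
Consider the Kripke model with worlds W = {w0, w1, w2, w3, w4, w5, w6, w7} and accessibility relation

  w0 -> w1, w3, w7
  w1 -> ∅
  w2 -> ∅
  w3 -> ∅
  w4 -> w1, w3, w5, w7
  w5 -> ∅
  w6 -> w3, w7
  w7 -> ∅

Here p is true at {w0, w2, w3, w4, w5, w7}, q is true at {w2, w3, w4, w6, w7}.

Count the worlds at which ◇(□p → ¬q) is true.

2

w0: successors {w1, w3, w7}; □p → ¬q there: w1:T, w3:F, w7:F. ✓
w1: no successors, so ◇(□p → ¬q) fails. ✗
w2: no successors, so ◇(□p → ¬q) fails. ✗
w3: no successors, so ◇(□p → ¬q) fails. ✗
w4: successors {w1, w3, w5, w7}; □p → ¬q there: w1:T, w3:F, w5:T, w7:F. ✓
w5: no successors, so ◇(□p → ¬q) fails. ✗
w6: successors {w3, w7}; □p → ¬q there: w3:F, w7:F. ✗
w7: no successors, so ◇(□p → ¬q) fails. ✗
Satisfying worlds: {w0, w4}.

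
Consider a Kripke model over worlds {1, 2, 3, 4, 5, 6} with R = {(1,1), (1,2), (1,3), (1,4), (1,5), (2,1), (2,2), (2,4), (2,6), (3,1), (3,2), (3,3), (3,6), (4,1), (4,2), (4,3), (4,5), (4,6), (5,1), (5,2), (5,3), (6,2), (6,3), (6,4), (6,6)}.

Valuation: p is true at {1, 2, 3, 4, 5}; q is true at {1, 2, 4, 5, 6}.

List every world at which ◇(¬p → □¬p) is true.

1: successors {1, 2, 3, 4, 5}; ¬p → □¬p there: 1:T, 2:T, 3:T, 4:T, 5:T. ✓
2: successors {1, 2, 4, 6}; ¬p → □¬p there: 1:T, 2:T, 4:T, 6:F. ✓
3: successors {1, 2, 3, 6}; ¬p → □¬p there: 1:T, 2:T, 3:T, 6:F. ✓
4: successors {1, 2, 3, 5, 6}; ¬p → □¬p there: 1:T, 2:T, 3:T, 5:T, 6:F. ✓
5: successors {1, 2, 3}; ¬p → □¬p there: 1:T, 2:T, 3:T. ✓
6: successors {2, 3, 4, 6}; ¬p → □¬p there: 2:T, 3:T, 4:T, 6:F. ✓

{1, 2, 3, 4, 5, 6}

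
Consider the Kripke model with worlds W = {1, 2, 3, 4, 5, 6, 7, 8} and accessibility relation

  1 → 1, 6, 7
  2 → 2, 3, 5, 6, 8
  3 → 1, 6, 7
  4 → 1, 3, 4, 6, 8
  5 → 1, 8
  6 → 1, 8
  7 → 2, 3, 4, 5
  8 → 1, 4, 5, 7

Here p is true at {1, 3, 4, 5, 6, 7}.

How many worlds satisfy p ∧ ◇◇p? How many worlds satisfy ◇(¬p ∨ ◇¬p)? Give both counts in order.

6 and 8

For p ∧ ◇◇p:
1: p is T, ◇◇p is T. ✓
2: p is F, ◇◇p is T. ✗
3: p is T, ◇◇p is T. ✓
4: p is T, ◇◇p is T. ✓
5: p is T, ◇◇p is T. ✓
6: p is T, ◇◇p is T. ✓
7: p is T, ◇◇p is T. ✓
8: p is F, ◇◇p is T. ✗
— 6 worlds.
For ◇(¬p ∨ ◇¬p):
1: successors {1, 6, 7}; ¬p ∨ ◇¬p there: 1:F, 6:T, 7:T. ✓
2: successors {2, 3, 5, 6, 8}; ¬p ∨ ◇¬p there: 2:T, 3:F, 5:T, 6:T, 8:T. ✓
3: successors {1, 6, 7}; ¬p ∨ ◇¬p there: 1:F, 6:T, 7:T. ✓
4: successors {1, 3, 4, 6, 8}; ¬p ∨ ◇¬p there: 1:F, 3:F, 4:T, 6:T, 8:T. ✓
5: successors {1, 8}; ¬p ∨ ◇¬p there: 1:F, 8:T. ✓
6: successors {1, 8}; ¬p ∨ ◇¬p there: 1:F, 8:T. ✓
7: successors {2, 3, 4, 5}; ¬p ∨ ◇¬p there: 2:T, 3:F, 4:T, 5:T. ✓
8: successors {1, 4, 5, 7}; ¬p ∨ ◇¬p there: 1:F, 4:T, 5:T, 7:T. ✓
— 8 worlds.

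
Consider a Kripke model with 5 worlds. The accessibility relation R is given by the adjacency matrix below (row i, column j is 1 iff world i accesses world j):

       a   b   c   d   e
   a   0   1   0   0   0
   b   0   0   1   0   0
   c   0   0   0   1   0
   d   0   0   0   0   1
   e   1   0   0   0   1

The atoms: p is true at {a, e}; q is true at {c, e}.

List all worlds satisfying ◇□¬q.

a: successors {b}; □¬q there: b:F. ✗
b: successors {c}; □¬q there: c:T. ✓
c: successors {d}; □¬q there: d:F. ✗
d: successors {e}; □¬q there: e:F. ✗
e: successors {a, e}; □¬q there: a:T, e:F. ✓

{b, e}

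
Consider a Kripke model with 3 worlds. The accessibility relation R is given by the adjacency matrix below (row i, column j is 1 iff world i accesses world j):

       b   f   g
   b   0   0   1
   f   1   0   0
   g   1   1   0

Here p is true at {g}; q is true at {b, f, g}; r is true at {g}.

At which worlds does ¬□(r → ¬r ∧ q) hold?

b: □(r → ¬r ∧ q) is F. ✓
f: □(r → ¬r ∧ q) is T. ✗
g: □(r → ¬r ∧ q) is T. ✗

{b}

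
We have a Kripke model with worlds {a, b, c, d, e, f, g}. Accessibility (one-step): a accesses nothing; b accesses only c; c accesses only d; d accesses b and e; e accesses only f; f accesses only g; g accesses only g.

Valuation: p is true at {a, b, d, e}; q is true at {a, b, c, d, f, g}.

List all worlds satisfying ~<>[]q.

a: <>[]q is F. ✓
b: <>[]q is T. ✗
c: <>[]q is F. ✓
d: <>[]q is T. ✗
e: <>[]q is T. ✗
f: <>[]q is T. ✗
g: <>[]q is T. ✗

{a, c}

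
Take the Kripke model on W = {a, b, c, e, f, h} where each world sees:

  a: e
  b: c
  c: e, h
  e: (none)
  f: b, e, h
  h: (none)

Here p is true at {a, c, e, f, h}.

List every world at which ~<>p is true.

{e, h}

a: <>p is T. ✗
b: <>p is T. ✗
c: <>p is T. ✗
e: <>p is F. ✓
f: <>p is T. ✗
h: <>p is F. ✓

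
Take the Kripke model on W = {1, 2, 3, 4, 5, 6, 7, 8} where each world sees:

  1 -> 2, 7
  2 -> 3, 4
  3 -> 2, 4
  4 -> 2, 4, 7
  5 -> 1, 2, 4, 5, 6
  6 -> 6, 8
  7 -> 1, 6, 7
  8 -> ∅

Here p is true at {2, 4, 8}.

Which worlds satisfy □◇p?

1: successors {2, 7}; ◇p there: 2:T, 7:F. ✗
2: successors {3, 4}; ◇p there: 3:T, 4:T. ✓
3: successors {2, 4}; ◇p there: 2:T, 4:T. ✓
4: successors {2, 4, 7}; ◇p there: 2:T, 4:T, 7:F. ✗
5: successors {1, 2, 4, 5, 6}; ◇p there: 1:T, 2:T, 4:T, 5:T, 6:T. ✓
6: successors {6, 8}; ◇p there: 6:T, 8:F. ✗
7: successors {1, 6, 7}; ◇p there: 1:T, 6:T, 7:F. ✗
8: no successors, so □◇p holds vacuously. ✓

{2, 3, 5, 8}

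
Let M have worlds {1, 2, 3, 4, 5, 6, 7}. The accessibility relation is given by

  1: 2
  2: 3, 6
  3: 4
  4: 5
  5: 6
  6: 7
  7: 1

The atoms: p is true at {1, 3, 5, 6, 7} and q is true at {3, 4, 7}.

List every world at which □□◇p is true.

{2, 3, 4, 5, 7}

1: successors {2}; □◇p there: 2:F. ✗
2: successors {3, 6}; □◇p there: 3:T, 6:T. ✓
3: successors {4}; □◇p there: 4:T. ✓
4: successors {5}; □◇p there: 5:T. ✓
5: successors {6}; □◇p there: 6:T. ✓
6: successors {7}; □◇p there: 7:F. ✗
7: successors {1}; □◇p there: 1:T. ✓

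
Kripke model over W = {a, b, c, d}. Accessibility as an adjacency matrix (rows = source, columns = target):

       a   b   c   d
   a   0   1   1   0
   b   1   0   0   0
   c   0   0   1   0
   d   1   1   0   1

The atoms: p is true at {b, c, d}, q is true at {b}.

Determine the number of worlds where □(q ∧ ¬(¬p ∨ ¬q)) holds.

a: successors {b, c}; q ∧ ¬(¬p ∨ ¬q) there: b:T, c:F. ✗
b: successors {a}; q ∧ ¬(¬p ∨ ¬q) there: a:F. ✗
c: successors {c}; q ∧ ¬(¬p ∨ ¬q) there: c:F. ✗
d: successors {a, b, d}; q ∧ ¬(¬p ∨ ¬q) there: a:F, b:T, d:F. ✗
Satisfying worlds: ∅.

0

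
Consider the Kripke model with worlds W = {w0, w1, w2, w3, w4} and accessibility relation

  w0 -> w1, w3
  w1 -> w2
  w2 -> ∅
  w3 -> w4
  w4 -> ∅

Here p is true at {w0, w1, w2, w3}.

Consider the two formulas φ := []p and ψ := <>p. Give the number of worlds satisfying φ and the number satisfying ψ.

For []p:
w0: successors {w1, w3}; p there: w1:T, w3:T. ✓
w1: successors {w2}; p there: w2:T. ✓
w2: no successors, so []p holds vacuously. ✓
w3: successors {w4}; p there: w4:F. ✗
w4: no successors, so []p holds vacuously. ✓
— 4 worlds.
For <>p:
w0: successors {w1, w3}; p there: w1:T, w3:T. ✓
w1: successors {w2}; p there: w2:T. ✓
w2: no successors, so <>p fails. ✗
w3: successors {w4}; p there: w4:F. ✗
w4: no successors, so <>p fails. ✗
— 2 worlds.

4 and 2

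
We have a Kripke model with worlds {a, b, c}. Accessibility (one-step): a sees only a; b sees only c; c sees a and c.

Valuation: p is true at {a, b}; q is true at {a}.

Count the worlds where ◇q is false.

a: successors {a}; q there: a:T. ✓
b: successors {c}; q there: c:F. ✗
c: successors {a, c}; q there: a:T, c:F. ✓
Satisfying worlds: {a, c}.
So ◇q fails at the other 1 world.

1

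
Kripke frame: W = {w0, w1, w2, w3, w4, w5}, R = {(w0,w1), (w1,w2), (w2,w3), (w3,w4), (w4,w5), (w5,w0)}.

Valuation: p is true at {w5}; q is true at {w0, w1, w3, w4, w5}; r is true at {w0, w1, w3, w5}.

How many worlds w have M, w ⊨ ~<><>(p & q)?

w0: <><>(p & q) is F. ✓
w1: <><>(p & q) is F. ✓
w2: <><>(p & q) is F. ✓
w3: <><>(p & q) is T. ✗
w4: <><>(p & q) is F. ✓
w5: <><>(p & q) is F. ✓
Satisfying worlds: {w0, w1, w2, w4, w5}.

5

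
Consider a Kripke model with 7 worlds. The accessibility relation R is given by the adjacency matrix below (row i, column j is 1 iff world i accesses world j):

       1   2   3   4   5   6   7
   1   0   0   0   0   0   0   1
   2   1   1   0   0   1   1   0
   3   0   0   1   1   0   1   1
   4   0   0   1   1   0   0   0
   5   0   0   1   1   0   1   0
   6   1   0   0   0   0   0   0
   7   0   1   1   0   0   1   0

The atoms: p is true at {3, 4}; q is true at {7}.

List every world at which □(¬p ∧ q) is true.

{1}

1: successors {7}; ¬p ∧ q there: 7:T. ✓
2: successors {1, 2, 5, 6}; ¬p ∧ q there: 1:F, 2:F, 5:F, 6:F. ✗
3: successors {3, 4, 6, 7}; ¬p ∧ q there: 3:F, 4:F, 6:F, 7:T. ✗
4: successors {3, 4}; ¬p ∧ q there: 3:F, 4:F. ✗
5: successors {3, 4, 6}; ¬p ∧ q there: 3:F, 4:F, 6:F. ✗
6: successors {1}; ¬p ∧ q there: 1:F. ✗
7: successors {2, 3, 6}; ¬p ∧ q there: 2:F, 3:F, 6:F. ✗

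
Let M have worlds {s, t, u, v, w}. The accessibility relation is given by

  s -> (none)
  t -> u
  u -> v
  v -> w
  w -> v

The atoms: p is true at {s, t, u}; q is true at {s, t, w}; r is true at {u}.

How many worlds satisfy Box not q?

4

s: no successors, so Box not q holds vacuously. ✓
t: successors {u}; not q there: u:T. ✓
u: successors {v}; not q there: v:T. ✓
v: successors {w}; not q there: w:F. ✗
w: successors {v}; not q there: v:T. ✓
Satisfying worlds: {s, t, u, w}.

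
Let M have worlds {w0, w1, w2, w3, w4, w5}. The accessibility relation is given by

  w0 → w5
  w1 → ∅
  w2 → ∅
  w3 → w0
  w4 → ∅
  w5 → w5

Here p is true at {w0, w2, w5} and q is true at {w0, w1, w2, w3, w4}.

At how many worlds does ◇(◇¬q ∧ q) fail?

w0: successors {w5}; ◇¬q ∧ q there: w5:F. ✗
w1: no successors, so ◇(◇¬q ∧ q) fails. ✗
w2: no successors, so ◇(◇¬q ∧ q) fails. ✗
w3: successors {w0}; ◇¬q ∧ q there: w0:T. ✓
w4: no successors, so ◇(◇¬q ∧ q) fails. ✗
w5: successors {w5}; ◇¬q ∧ q there: w5:F. ✗
Satisfying worlds: {w3}.
So ◇(◇¬q ∧ q) fails at the other 5 worlds.

5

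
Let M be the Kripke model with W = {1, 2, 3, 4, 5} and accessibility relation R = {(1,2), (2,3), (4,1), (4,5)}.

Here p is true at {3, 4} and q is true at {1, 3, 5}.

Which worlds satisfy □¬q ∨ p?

1: □¬q is T, p is F. ✓
2: □¬q is F, p is F. ✗
3: □¬q is T, p is T. ✓
4: □¬q is F, p is T. ✓
5: □¬q is T, p is F. ✓

{1, 3, 4, 5}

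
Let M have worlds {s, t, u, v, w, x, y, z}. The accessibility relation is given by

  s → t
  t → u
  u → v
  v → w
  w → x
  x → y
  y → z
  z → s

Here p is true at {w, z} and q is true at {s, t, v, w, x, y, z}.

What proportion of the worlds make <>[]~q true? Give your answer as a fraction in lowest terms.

1/8

s: successors {t}; []~q there: t:T. ✓
t: successors {u}; []~q there: u:F. ✗
u: successors {v}; []~q there: v:F. ✗
v: successors {w}; []~q there: w:F. ✗
w: successors {x}; []~q there: x:F. ✗
x: successors {y}; []~q there: y:F. ✗
y: successors {z}; []~q there: z:F. ✗
z: successors {s}; []~q there: s:F. ✗
That's 1 of 8 worlds, so 1/8.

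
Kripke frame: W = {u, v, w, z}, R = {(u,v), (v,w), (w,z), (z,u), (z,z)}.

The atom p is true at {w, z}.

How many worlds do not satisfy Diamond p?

1

u: successors {v}; p there: v:F. ✗
v: successors {w}; p there: w:T. ✓
w: successors {z}; p there: z:T. ✓
z: successors {u, z}; p there: u:F, z:T. ✓
Satisfying worlds: {v, w, z}.
So Diamond p fails at the other 1 world.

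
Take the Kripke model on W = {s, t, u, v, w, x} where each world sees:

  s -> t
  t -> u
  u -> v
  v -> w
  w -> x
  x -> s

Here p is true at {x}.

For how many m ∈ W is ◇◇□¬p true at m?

s: successors {t}; ◇□¬p there: t:T. ✓
t: successors {u}; ◇□¬p there: u:T. ✓
u: successors {v}; ◇□¬p there: v:F. ✗
v: successors {w}; ◇□¬p there: w:T. ✓
w: successors {x}; ◇□¬p there: x:T. ✓
x: successors {s}; ◇□¬p there: s:T. ✓
Satisfying worlds: {s, t, v, w, x}.

5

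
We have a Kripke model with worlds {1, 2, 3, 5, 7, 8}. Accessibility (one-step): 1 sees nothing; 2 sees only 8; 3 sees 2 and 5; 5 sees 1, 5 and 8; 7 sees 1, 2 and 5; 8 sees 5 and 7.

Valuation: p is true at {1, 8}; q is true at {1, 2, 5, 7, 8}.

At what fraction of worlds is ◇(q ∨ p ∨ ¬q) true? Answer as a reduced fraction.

1: no successors, so ◇(q ∨ p ∨ ¬q) fails. ✗
2: successors {8}; q ∨ p ∨ ¬q there: 8:T. ✓
3: successors {2, 5}; q ∨ p ∨ ¬q there: 2:T, 5:T. ✓
5: successors {1, 5, 8}; q ∨ p ∨ ¬q there: 1:T, 5:T, 8:T. ✓
7: successors {1, 2, 5}; q ∨ p ∨ ¬q there: 1:T, 2:T, 5:T. ✓
8: successors {5, 7}; q ∨ p ∨ ¬q there: 5:T, 7:T. ✓
That's 5 of 6 worlds, so 5/6.

5/6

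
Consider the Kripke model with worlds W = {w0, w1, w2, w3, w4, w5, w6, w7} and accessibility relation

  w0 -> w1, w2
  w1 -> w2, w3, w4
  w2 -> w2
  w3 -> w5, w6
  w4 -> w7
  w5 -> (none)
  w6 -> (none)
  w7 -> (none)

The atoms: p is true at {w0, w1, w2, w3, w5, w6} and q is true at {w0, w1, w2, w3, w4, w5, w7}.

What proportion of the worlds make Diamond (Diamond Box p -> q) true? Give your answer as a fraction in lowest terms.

w0: successors {w1, w2}; Diamond Box p -> q there: w1:T, w2:T. ✓
w1: successors {w2, w3, w4}; Diamond Box p -> q there: w2:T, w3:T, w4:T. ✓
w2: successors {w2}; Diamond Box p -> q there: w2:T. ✓
w3: successors {w5, w6}; Diamond Box p -> q there: w5:T, w6:T. ✓
w4: successors {w7}; Diamond Box p -> q there: w7:T. ✓
w5: no successors, so Diamond (Diamond Box p -> q) fails. ✗
w6: no successors, so Diamond (Diamond Box p -> q) fails. ✗
w7: no successors, so Diamond (Diamond Box p -> q) fails. ✗
That's 5 of 8 worlds, so 5/8.

5/8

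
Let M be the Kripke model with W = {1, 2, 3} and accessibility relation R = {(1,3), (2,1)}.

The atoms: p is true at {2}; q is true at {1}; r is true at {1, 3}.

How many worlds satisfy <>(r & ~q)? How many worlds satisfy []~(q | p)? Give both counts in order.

1 and 2

For <>(r & ~q):
1: successors {3}; r & ~q there: 3:T. ✓
2: successors {1}; r & ~q there: 1:F. ✗
3: no successors, so <>(r & ~q) fails. ✗
— 1 world.
For []~(q | p):
1: successors {3}; ~(q | p) there: 3:T. ✓
2: successors {1}; ~(q | p) there: 1:F. ✗
3: no successors, so []~(q | p) holds vacuously. ✓
— 2 worlds.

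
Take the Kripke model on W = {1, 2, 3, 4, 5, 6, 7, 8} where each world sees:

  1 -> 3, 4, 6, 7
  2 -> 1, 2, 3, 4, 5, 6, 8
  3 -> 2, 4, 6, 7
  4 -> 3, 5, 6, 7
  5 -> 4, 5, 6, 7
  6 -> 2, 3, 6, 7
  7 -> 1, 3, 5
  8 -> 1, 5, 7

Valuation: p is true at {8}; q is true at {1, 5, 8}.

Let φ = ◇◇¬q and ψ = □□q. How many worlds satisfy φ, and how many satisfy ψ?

8 and 0

For ◇◇¬q:
1: successors {3, 4, 6, 7}; ◇¬q there: 3:T, 4:T, 6:T, 7:T. ✓
2: successors {1, 2, 3, 4, 5, 6, 8}; ◇¬q there: 1:T, 2:T, 3:T, 4:T, 5:T, 6:T, 8:T. ✓
3: successors {2, 4, 6, 7}; ◇¬q there: 2:T, 4:T, 6:T, 7:T. ✓
4: successors {3, 5, 6, 7}; ◇¬q there: 3:T, 5:T, 6:T, 7:T. ✓
5: successors {4, 5, 6, 7}; ◇¬q there: 4:T, 5:T, 6:T, 7:T. ✓
6: successors {2, 3, 6, 7}; ◇¬q there: 2:T, 3:T, 6:T, 7:T. ✓
7: successors {1, 3, 5}; ◇¬q there: 1:T, 3:T, 5:T. ✓
8: successors {1, 5, 7}; ◇¬q there: 1:T, 5:T, 7:T. ✓
— 8 worlds.
For □□q:
1: successors {3, 4, 6, 7}; □q there: 3:F, 4:F, 6:F, 7:F. ✗
2: successors {1, 2, 3, 4, 5, 6, 8}; □q there: 1:F, 2:F, 3:F, 4:F, 5:F, 6:F, 8:F. ✗
3: successors {2, 4, 6, 7}; □q there: 2:F, 4:F, 6:F, 7:F. ✗
4: successors {3, 5, 6, 7}; □q there: 3:F, 5:F, 6:F, 7:F. ✗
5: successors {4, 5, 6, 7}; □q there: 4:F, 5:F, 6:F, 7:F. ✗
6: successors {2, 3, 6, 7}; □q there: 2:F, 3:F, 6:F, 7:F. ✗
7: successors {1, 3, 5}; □q there: 1:F, 3:F, 5:F. ✗
8: successors {1, 5, 7}; □q there: 1:F, 5:F, 7:F. ✗
— 0 worlds.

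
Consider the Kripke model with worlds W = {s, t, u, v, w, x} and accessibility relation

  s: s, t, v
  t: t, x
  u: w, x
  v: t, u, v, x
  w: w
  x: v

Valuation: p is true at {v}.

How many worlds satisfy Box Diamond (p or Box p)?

s: successors {s, t, v}; Diamond (p or Box p) there: s:T, t:T, v:T. ✓
t: successors {t, x}; Diamond (p or Box p) there: t:T, x:T. ✓
u: successors {w, x}; Diamond (p or Box p) there: w:F, x:T. ✗
v: successors {t, u, v, x}; Diamond (p or Box p) there: t:T, u:T, v:T, x:T. ✓
w: successors {w}; Diamond (p or Box p) there: w:F. ✗
x: successors {v}; Diamond (p or Box p) there: v:T. ✓
Satisfying worlds: {s, t, v, x}.

4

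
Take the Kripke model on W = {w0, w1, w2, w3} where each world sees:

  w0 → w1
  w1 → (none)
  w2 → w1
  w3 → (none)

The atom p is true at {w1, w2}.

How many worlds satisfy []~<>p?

4

w0: successors {w1}; ~<>p there: w1:T. ✓
w1: no successors, so []~<>p holds vacuously. ✓
w2: successors {w1}; ~<>p there: w1:T. ✓
w3: no successors, so []~<>p holds vacuously. ✓
Satisfying worlds: {w0, w1, w2, w3}.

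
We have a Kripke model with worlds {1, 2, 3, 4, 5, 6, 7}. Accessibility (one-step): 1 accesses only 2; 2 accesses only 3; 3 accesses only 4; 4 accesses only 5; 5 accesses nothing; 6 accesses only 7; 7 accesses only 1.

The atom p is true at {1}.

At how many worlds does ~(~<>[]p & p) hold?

6

1: ~<>[]p & p is T. ✗
2: ~<>[]p & p is F. ✓
3: ~<>[]p & p is F. ✓
4: ~<>[]p & p is F. ✓
5: ~<>[]p & p is F. ✓
6: ~<>[]p & p is F. ✓
7: ~<>[]p & p is F. ✓
Satisfying worlds: {2, 3, 4, 5, 6, 7}.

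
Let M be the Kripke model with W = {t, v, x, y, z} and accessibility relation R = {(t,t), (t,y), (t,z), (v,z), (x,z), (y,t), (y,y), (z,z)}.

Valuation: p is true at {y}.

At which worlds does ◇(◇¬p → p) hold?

{t, y}

t: successors {t, y, z}; ◇¬p → p there: t:F, y:T, z:F. ✓
v: successors {z}; ◇¬p → p there: z:F. ✗
x: successors {z}; ◇¬p → p there: z:F. ✗
y: successors {t, y}; ◇¬p → p there: t:F, y:T. ✓
z: successors {z}; ◇¬p → p there: z:F. ✗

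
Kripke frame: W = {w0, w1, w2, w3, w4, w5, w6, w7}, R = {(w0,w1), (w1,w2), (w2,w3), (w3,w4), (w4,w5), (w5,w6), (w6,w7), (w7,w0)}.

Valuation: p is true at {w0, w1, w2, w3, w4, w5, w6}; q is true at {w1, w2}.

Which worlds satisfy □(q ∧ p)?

w0: successors {w1}; q ∧ p there: w1:T. ✓
w1: successors {w2}; q ∧ p there: w2:T. ✓
w2: successors {w3}; q ∧ p there: w3:F. ✗
w3: successors {w4}; q ∧ p there: w4:F. ✗
w4: successors {w5}; q ∧ p there: w5:F. ✗
w5: successors {w6}; q ∧ p there: w6:F. ✗
w6: successors {w7}; q ∧ p there: w7:F. ✗
w7: successors {w0}; q ∧ p there: w0:F. ✗

{w0, w1}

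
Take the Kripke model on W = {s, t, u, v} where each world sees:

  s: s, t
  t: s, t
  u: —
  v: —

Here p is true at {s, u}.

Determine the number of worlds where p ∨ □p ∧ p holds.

2

s: p is T, □p ∧ p is F. ✓
t: p is F, □p ∧ p is F. ✗
u: p is T, □p ∧ p is T. ✓
v: p is F, □p ∧ p is F. ✗
Satisfying worlds: {s, u}.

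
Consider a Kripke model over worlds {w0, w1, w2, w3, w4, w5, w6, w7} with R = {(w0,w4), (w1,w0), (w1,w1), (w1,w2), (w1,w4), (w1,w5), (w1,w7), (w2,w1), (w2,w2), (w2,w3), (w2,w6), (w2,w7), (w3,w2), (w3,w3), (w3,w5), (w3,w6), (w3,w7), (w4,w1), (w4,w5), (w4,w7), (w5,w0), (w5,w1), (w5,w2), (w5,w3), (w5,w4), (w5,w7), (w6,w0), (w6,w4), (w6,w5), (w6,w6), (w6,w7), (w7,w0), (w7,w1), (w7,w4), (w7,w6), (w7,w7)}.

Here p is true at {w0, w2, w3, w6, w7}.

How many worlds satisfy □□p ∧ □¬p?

w0: □□p is F, □¬p is T. ✗
w1: □□p is F, □¬p is F. ✗
w2: □□p is F, □¬p is F. ✗
w3: □□p is F, □¬p is F. ✗
w4: □□p is F, □¬p is F. ✗
w5: □□p is F, □¬p is F. ✗
w6: □□p is F, □¬p is F. ✗
w7: □□p is F, □¬p is F. ✗
Satisfying worlds: ∅.

0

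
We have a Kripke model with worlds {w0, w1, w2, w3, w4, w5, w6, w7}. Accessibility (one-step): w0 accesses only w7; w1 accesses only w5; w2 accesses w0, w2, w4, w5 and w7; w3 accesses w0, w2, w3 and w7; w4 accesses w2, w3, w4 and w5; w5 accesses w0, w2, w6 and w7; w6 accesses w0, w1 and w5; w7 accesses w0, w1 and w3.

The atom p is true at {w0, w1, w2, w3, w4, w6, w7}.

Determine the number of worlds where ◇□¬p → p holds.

w0: ◇□¬p is F, p is T. ✓
w1: ◇□¬p is F, p is T. ✓
w2: ◇□¬p is F, p is T. ✓
w3: ◇□¬p is F, p is T. ✓
w4: ◇□¬p is F, p is T. ✓
w5: ◇□¬p is F, p is F. ✓
w6: ◇□¬p is T, p is T. ✓
w7: ◇□¬p is T, p is T. ✓
Satisfying worlds: {w0, w1, w2, w3, w4, w5, w6, w7}.

8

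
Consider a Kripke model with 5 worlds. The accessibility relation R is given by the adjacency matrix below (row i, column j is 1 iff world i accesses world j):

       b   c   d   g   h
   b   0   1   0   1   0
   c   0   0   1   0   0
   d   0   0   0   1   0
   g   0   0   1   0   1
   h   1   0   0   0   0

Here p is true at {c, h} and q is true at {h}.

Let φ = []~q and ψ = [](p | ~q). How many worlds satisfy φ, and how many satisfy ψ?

4 and 5

For []~q:
b: successors {c, g}; ~q there: c:T, g:T. ✓
c: successors {d}; ~q there: d:T. ✓
d: successors {g}; ~q there: g:T. ✓
g: successors {d, h}; ~q there: d:T, h:F. ✗
h: successors {b}; ~q there: b:T. ✓
— 4 worlds.
For [](p | ~q):
b: successors {c, g}; p | ~q there: c:T, g:T. ✓
c: successors {d}; p | ~q there: d:T. ✓
d: successors {g}; p | ~q there: g:T. ✓
g: successors {d, h}; p | ~q there: d:T, h:T. ✓
h: successors {b}; p | ~q there: b:T. ✓
— 5 worlds.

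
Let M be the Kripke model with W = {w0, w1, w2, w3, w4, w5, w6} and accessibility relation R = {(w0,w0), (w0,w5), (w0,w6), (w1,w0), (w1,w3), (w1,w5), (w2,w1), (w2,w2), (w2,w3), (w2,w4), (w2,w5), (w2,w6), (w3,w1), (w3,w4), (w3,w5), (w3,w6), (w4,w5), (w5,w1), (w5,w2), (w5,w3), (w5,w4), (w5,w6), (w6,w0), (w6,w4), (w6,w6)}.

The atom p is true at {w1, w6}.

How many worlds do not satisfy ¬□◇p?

w0: □◇p is T. ✗
w1: □◇p is T. ✗
w2: □◇p is F. ✓
w3: □◇p is F. ✓
w4: □◇p is T. ✗
w5: □◇p is F. ✓
w6: □◇p is F. ✓
Satisfying worlds: {w2, w3, w5, w6}.
So ¬□◇p fails at the other 3 worlds.

3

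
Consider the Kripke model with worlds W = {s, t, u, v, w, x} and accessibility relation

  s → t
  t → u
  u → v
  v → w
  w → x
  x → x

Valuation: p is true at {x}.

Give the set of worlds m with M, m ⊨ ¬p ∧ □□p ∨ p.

s: ¬p ∧ □□p is F, p is F. ✗
t: ¬p ∧ □□p is F, p is F. ✗
u: ¬p ∧ □□p is F, p is F. ✗
v: ¬p ∧ □□p is T, p is F. ✓
w: ¬p ∧ □□p is T, p is F. ✓
x: ¬p ∧ □□p is F, p is T. ✓

{v, w, x}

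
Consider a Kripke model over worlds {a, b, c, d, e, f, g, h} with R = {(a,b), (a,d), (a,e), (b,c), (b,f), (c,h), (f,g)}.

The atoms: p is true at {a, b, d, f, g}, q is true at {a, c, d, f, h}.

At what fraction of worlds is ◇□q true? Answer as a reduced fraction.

a: successors {b, d, e}; □q there: b:T, d:T, e:T. ✓
b: successors {c, f}; □q there: c:T, f:F. ✓
c: successors {h}; □q there: h:T. ✓
d: no successors, so ◇□q fails. ✗
e: no successors, so ◇□q fails. ✗
f: successors {g}; □q there: g:T. ✓
g: no successors, so ◇□q fails. ✗
h: no successors, so ◇□q fails. ✗
That's 4 of 8 worlds, so 4/8 = 1/2.

1/2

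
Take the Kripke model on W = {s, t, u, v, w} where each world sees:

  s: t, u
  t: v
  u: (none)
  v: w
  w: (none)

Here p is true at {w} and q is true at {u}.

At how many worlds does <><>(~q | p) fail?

3

s: successors {t, u}; <>(~q | p) there: t:T, u:F. ✓
t: successors {v}; <>(~q | p) there: v:T. ✓
u: no successors, so <><>(~q | p) fails. ✗
v: successors {w}; <>(~q | p) there: w:F. ✗
w: no successors, so <><>(~q | p) fails. ✗
Satisfying worlds: {s, t}.
So <><>(~q | p) fails at the other 3 worlds.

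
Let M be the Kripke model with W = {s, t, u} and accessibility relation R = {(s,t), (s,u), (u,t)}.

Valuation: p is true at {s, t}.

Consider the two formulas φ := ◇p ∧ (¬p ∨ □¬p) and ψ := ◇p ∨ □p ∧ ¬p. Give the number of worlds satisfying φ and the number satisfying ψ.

1 and 2

For ◇p ∧ (¬p ∨ □¬p):
s: ◇p is T, ¬p ∨ □¬p is F. ✗
t: ◇p is F, ¬p ∨ □¬p is T. ✗
u: ◇p is T, ¬p ∨ □¬p is T. ✓
— 1 world.
For ◇p ∨ □p ∧ ¬p:
s: ◇p is T, □p ∧ ¬p is F. ✓
t: ◇p is F, □p ∧ ¬p is F. ✗
u: ◇p is T, □p ∧ ¬p is T. ✓
— 2 worlds.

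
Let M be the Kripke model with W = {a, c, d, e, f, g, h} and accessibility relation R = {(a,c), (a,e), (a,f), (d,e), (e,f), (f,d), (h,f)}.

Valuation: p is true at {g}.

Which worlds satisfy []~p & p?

a: []~p is T, p is F. ✗
c: []~p is T, p is F. ✗
d: []~p is T, p is F. ✗
e: []~p is T, p is F. ✗
f: []~p is T, p is F. ✗
g: []~p is T, p is T. ✓
h: []~p is T, p is F. ✗

{g}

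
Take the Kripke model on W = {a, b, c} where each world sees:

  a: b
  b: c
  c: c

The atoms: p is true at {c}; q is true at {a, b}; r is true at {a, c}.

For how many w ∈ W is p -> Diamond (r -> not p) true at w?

a: p is F, Diamond (r -> not p) is T. ✓
b: p is F, Diamond (r -> not p) is F. ✓
c: p is T, Diamond (r -> not p) is F. ✗
Satisfying worlds: {a, b}.

2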